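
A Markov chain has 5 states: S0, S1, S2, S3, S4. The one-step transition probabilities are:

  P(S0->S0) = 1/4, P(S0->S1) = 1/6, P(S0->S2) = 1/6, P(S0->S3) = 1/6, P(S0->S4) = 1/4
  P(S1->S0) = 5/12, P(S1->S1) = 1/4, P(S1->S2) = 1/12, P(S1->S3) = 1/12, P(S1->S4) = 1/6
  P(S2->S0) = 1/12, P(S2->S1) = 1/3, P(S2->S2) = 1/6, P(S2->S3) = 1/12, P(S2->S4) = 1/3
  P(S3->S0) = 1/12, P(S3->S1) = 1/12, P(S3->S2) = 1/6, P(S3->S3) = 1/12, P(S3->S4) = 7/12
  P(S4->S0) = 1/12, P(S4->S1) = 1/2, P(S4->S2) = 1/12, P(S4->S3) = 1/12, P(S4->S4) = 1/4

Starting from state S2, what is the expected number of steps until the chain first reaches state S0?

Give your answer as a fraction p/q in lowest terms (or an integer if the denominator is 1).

Let h_i = expected steps to first reach S0 from state i.
Boundary: h_S0 = 0.
First-step equations for the other states:
  h_S1 = 1 + 5/12*h_S0 + 1/4*h_S1 + 1/12*h_S2 + 1/12*h_S3 + 1/6*h_S4
  h_S2 = 1 + 1/12*h_S0 + 1/3*h_S1 + 1/6*h_S2 + 1/12*h_S3 + 1/3*h_S4
  h_S3 = 1 + 1/12*h_S0 + 1/12*h_S1 + 1/6*h_S2 + 1/12*h_S3 + 7/12*h_S4
  h_S4 = 1 + 1/12*h_S0 + 1/2*h_S1 + 1/12*h_S2 + 1/12*h_S3 + 1/4*h_S4

Substituting h_S0 = 0 and rearranging gives the linear system (I - Q) h = 1:
  [3/4, -1/12, -1/12, -1/6] . (h_S1, h_S2, h_S3, h_S4) = 1
  [-1/3, 5/6, -1/12, -1/3] . (h_S1, h_S2, h_S3, h_S4) = 1
  [-1/12, -1/6, 11/12, -7/12] . (h_S1, h_S2, h_S3, h_S4) = 1
  [-1/2, -1/12, -1/12, 3/4] . (h_S1, h_S2, h_S3, h_S4) = 1

Solving yields:
  h_S1 = 242/67
  h_S2 = 346/67
  h_S3 = 368/67
  h_S4 = 330/67

Starting state is S2, so the expected hitting time is h_S2 = 346/67.

Answer: 346/67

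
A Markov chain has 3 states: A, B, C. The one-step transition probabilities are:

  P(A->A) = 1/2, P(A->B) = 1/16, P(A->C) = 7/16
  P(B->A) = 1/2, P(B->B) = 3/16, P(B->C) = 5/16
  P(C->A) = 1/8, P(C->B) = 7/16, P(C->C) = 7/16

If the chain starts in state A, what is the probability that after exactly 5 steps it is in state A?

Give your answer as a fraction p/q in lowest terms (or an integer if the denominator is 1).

Computing P^5 by repeated multiplication:
P^1 =
  A: [1/2, 1/16, 7/16]
  B: [1/2, 3/16, 5/16]
  C: [1/8, 7/16, 7/16]
P^2 =
  A: [43/128, 15/64, 55/128]
  B: [49/128, 13/64, 53/128]
  C: [43/128, 9/32, 49/128]
P^3 =
  A: [347/1024, 259/1024, 209/512]
  B: [353/1024, 249/1024, 211/512]
  C: [365/1024, 247/1024, 103/256]
P^4 =
  A: [1421/4096, 2025/8192, 3325/8192]
  B: [1415/4096, 2027/8192, 3335/8192]
  C: [715/2048, 1995/8192, 3337/8192]
P^5 =
  A: [22793/65536, 503/2048, 26647/65536]
  B: [22763/65536, 63/256, 26645/65536]
  C: [22757/65536, 8051/32768, 26677/65536]

(P^5)[A -> A] = 22793/65536

Answer: 22793/65536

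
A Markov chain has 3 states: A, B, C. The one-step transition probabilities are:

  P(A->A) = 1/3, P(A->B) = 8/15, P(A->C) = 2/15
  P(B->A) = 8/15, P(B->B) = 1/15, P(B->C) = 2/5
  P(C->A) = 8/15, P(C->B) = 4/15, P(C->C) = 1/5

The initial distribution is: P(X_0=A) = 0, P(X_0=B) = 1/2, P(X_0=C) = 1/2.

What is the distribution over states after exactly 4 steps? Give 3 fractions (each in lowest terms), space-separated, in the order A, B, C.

Propagating the distribution step by step (d_{t+1} = d_t * P):
d_0 = (A=0, B=1/2, C=1/2)
  d_1[A] = 0*1/3 + 1/2*8/15 + 1/2*8/15 = 8/15
  d_1[B] = 0*8/15 + 1/2*1/15 + 1/2*4/15 = 1/6
  d_1[C] = 0*2/15 + 1/2*2/5 + 1/2*1/5 = 3/10
d_1 = (A=8/15, B=1/6, C=3/10)
  d_2[A] = 8/15*1/3 + 1/6*8/15 + 3/10*8/15 = 32/75
  d_2[B] = 8/15*8/15 + 1/6*1/15 + 3/10*4/15 = 169/450
  d_2[C] = 8/15*2/15 + 1/6*2/5 + 3/10*1/5 = 89/450
d_2 = (A=32/75, B=169/450, C=89/450)
  d_3[A] = 32/75*1/3 + 169/450*8/15 + 89/450*8/15 = 56/125
  d_3[B] = 32/75*8/15 + 169/450*1/15 + 89/450*4/15 = 229/750
  d_3[C] = 32/75*2/15 + 169/450*2/5 + 89/450*1/5 = 37/150
d_3 = (A=56/125, B=229/750, C=37/150)
  d_4[A] = 56/125*1/3 + 229/750*8/15 + 37/150*8/15 = 832/1875
  d_4[B] = 56/125*8/15 + 229/750*1/15 + 37/150*4/15 = 1219/3750
  d_4[C] = 56/125*2/15 + 229/750*2/5 + 37/150*1/5 = 289/1250
d_4 = (A=832/1875, B=1219/3750, C=289/1250)

Answer: 832/1875 1219/3750 289/1250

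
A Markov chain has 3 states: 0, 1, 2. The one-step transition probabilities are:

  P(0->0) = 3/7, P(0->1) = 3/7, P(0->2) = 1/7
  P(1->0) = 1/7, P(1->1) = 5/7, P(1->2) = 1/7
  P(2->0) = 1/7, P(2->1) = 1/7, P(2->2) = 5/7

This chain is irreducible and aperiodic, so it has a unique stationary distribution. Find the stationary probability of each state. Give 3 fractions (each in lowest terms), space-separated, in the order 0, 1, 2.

Answer: 1/5 7/15 1/3

Derivation:
The stationary distribution satisfies pi = pi * P, i.e.:
  pi_0 = 3/7*pi_0 + 1/7*pi_1 + 1/7*pi_2
  pi_1 = 3/7*pi_0 + 5/7*pi_1 + 1/7*pi_2
  pi_2 = 1/7*pi_0 + 1/7*pi_1 + 5/7*pi_2
with normalization: pi_0 + pi_1 + pi_2 = 1.

Using the first 2 balance equations plus normalization, the linear system A*pi = b is:
  [-4/7, 1/7, 1/7] . pi = 0
  [3/7, -2/7, 1/7] . pi = 0
  [1, 1, 1] . pi = 1

Solving yields:
  pi_0 = 1/5
  pi_1 = 7/15
  pi_2 = 1/3

Verification (pi * P):
  1/5*3/7 + 7/15*1/7 + 1/3*1/7 = 1/5 = pi_0  (ok)
  1/5*3/7 + 7/15*5/7 + 1/3*1/7 = 7/15 = pi_1  (ok)
  1/5*1/7 + 7/15*1/7 + 1/3*5/7 = 1/3 = pi_2  (ok)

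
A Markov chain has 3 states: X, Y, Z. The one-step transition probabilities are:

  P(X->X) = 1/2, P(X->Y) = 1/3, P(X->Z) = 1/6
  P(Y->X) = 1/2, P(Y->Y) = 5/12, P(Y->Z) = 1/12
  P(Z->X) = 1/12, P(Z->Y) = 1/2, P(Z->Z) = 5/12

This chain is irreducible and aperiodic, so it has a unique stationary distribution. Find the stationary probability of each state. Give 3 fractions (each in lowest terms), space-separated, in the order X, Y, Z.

Answer: 43/101 40/101 18/101

Derivation:
The stationary distribution satisfies pi = pi * P, i.e.:
  pi_X = 1/2*pi_X + 1/2*pi_Y + 1/12*pi_Z
  pi_Y = 1/3*pi_X + 5/12*pi_Y + 1/2*pi_Z
  pi_Z = 1/6*pi_X + 1/12*pi_Y + 5/12*pi_Z
with normalization: pi_X + pi_Y + pi_Z = 1.

Using the first 2 balance equations plus normalization, the linear system A*pi = b is:
  [-1/2, 1/2, 1/12] . pi = 0
  [1/3, -7/12, 1/2] . pi = 0
  [1, 1, 1] . pi = 1

Solving yields:
  pi_X = 43/101
  pi_Y = 40/101
  pi_Z = 18/101

Verification (pi * P):
  43/101*1/2 + 40/101*1/2 + 18/101*1/12 = 43/101 = pi_X  (ok)
  43/101*1/3 + 40/101*5/12 + 18/101*1/2 = 40/101 = pi_Y  (ok)
  43/101*1/6 + 40/101*1/12 + 18/101*5/12 = 18/101 = pi_Z  (ok)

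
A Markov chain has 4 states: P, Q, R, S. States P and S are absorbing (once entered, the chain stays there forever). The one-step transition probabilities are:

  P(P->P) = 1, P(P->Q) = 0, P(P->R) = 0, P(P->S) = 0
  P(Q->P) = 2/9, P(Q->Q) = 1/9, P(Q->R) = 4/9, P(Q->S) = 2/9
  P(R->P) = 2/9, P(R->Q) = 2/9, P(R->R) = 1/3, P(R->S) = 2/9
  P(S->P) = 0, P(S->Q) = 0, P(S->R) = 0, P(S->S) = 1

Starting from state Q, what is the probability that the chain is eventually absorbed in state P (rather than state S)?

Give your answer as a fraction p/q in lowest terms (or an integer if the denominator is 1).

Answer: 1/2

Derivation:
Let a_i = P(absorbed in P | start in state i).
Boundary conditions: a_P = 1, a_S = 0.
For each transient state i, a_i = sum_j P(i->j) * a_j:
  a_Q = 2/9*a_P + 1/9*a_Q + 4/9*a_R + 2/9*a_S
  a_R = 2/9*a_P + 2/9*a_Q + 1/3*a_R + 2/9*a_S

Substituting a_P = 1 and a_S = 0, rearrange to (I - Q) a = r where r[i] = P(i -> P):
  [8/9, -4/9] . (a_Q, a_R) = 2/9
  [-2/9, 2/3] . (a_Q, a_R) = 2/9

Solving yields:
  a_Q = 1/2
  a_R = 1/2

Starting state is Q, so the absorption probability is a_Q = 1/2.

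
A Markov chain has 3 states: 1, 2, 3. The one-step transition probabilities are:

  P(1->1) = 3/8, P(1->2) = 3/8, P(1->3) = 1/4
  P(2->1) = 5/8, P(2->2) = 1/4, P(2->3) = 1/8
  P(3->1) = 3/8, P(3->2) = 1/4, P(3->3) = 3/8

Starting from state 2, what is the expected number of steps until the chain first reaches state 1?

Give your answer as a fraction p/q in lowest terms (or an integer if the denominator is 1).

Let h_i = expected steps to first reach 1 from state i.
Boundary: h_1 = 0.
First-step equations for the other states:
  h_2 = 1 + 5/8*h_1 + 1/4*h_2 + 1/8*h_3
  h_3 = 1 + 3/8*h_1 + 1/4*h_2 + 3/8*h_3

Substituting h_1 = 0 and rearranging gives the linear system (I - Q) h = 1:
  [3/4, -1/8] . (h_2, h_3) = 1
  [-1/4, 5/8] . (h_2, h_3) = 1

Solving yields:
  h_2 = 12/7
  h_3 = 16/7

Starting state is 2, so the expected hitting time is h_2 = 12/7.

Answer: 12/7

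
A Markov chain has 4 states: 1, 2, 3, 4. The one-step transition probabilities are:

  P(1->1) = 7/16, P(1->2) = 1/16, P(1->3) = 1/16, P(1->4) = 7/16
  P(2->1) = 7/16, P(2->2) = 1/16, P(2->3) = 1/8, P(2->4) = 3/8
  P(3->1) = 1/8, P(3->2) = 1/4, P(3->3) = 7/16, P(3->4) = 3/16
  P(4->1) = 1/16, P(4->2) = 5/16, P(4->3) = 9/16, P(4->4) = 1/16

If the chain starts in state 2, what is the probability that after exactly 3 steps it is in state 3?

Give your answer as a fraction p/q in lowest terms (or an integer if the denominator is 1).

Answer: 325/1024

Derivation:
Computing P^3 by repeated multiplication:
P^1 =
  1: [7/16, 1/16, 1/16, 7/16]
  2: [7/16, 1/16, 1/8, 3/8]
  3: [1/8, 1/4, 7/16, 3/16]
  4: [1/16, 5/16, 9/16, 1/16]
P^2 =
  1: [65/256, 47/256, 79/256, 65/256]
  2: [33/128, 23/128, 77/256, 67/256]
  3: [59/256, 49/256, 43/128, 31/128]
  4: [61/256, 47/256, 83/256, 65/256]
P^3 =
  1: [1007/4096, 753/4096, 1297/4096, 1039/4096]
  2: [1005/4096, 755/4096, 325/1024, 259/1024]
  3: [495/2048, 381/2048, 1317/4096, 1027/4096]
  4: [987/4096, 765/4096, 1321/4096, 1023/4096]

(P^3)[2 -> 3] = 325/1024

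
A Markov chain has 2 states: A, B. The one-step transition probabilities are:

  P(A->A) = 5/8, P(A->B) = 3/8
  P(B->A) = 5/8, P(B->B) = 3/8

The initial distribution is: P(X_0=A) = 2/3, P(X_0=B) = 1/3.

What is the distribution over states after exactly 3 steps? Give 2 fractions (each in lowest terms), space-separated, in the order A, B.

Propagating the distribution step by step (d_{t+1} = d_t * P):
d_0 = (A=2/3, B=1/3)
  d_1[A] = 2/3*5/8 + 1/3*5/8 = 5/8
  d_1[B] = 2/3*3/8 + 1/3*3/8 = 3/8
d_1 = (A=5/8, B=3/8)
  d_2[A] = 5/8*5/8 + 3/8*5/8 = 5/8
  d_2[B] = 5/8*3/8 + 3/8*3/8 = 3/8
d_2 = (A=5/8, B=3/8)
  d_3[A] = 5/8*5/8 + 3/8*5/8 = 5/8
  d_3[B] = 5/8*3/8 + 3/8*3/8 = 3/8
d_3 = (A=5/8, B=3/8)

Answer: 5/8 3/8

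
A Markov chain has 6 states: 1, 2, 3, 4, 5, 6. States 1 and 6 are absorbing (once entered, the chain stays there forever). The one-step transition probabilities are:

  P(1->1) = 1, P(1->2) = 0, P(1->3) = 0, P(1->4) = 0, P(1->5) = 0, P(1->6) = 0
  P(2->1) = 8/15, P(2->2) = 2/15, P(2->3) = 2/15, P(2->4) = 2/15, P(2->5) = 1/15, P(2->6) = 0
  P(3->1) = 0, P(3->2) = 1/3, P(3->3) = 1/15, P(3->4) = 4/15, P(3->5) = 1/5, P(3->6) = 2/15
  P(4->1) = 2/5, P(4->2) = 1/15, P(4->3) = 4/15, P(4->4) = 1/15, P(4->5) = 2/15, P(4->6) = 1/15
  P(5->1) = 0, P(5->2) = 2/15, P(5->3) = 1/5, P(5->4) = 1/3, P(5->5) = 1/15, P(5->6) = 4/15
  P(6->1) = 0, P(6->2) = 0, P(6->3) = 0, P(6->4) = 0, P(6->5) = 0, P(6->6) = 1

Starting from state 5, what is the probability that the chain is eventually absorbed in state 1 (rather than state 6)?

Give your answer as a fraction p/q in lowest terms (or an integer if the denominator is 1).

Let a_i = P(absorbed in 1 | start in state i).
Boundary conditions: a_1 = 1, a_6 = 0.
For each transient state i, a_i = sum_j P(i->j) * a_j:
  a_2 = 8/15*a_1 + 2/15*a_2 + 2/15*a_3 + 2/15*a_4 + 1/15*a_5 + 0*a_6
  a_3 = 0*a_1 + 1/3*a_2 + 1/15*a_3 + 4/15*a_4 + 1/5*a_5 + 2/15*a_6
  a_4 = 2/5*a_1 + 1/15*a_2 + 4/15*a_3 + 1/15*a_4 + 2/15*a_5 + 1/15*a_6
  a_5 = 0*a_1 + 2/15*a_2 + 1/5*a_3 + 1/3*a_4 + 1/15*a_5 + 4/15*a_6

Substituting a_1 = 1 and a_6 = 0, rearrange to (I - Q) a = r where r[i] = P(i -> 1):
  [13/15, -2/15, -2/15, -1/15] . (a_2, a_3, a_4, a_5) = 8/15
  [-1/3, 14/15, -4/15, -1/5] . (a_2, a_3, a_4, a_5) = 0
  [-1/15, -4/15, 14/15, -2/15] . (a_2, a_3, a_4, a_5) = 2/5
  [-2/15, -1/5, -1/3, 14/15] . (a_2, a_3, a_4, a_5) = 0

Solving yields:
  a_2 = 10474/12051
  a_3 = 2560/4017
  a_4 = 9016/12051
  a_5 = 6362/12051

Starting state is 5, so the absorption probability is a_5 = 6362/12051.

Answer: 6362/12051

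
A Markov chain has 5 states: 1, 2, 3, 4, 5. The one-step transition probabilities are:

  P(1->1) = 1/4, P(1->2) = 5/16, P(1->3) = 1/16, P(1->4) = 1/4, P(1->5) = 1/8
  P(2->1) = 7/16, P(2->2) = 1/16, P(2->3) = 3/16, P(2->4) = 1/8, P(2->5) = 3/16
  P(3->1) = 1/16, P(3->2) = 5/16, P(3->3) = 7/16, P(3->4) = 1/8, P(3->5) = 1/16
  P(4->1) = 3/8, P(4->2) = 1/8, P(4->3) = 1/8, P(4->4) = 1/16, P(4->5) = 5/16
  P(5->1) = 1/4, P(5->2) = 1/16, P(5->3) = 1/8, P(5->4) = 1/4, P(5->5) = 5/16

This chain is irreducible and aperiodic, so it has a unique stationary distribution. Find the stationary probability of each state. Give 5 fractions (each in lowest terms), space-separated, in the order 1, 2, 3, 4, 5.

The stationary distribution satisfies pi = pi * P, i.e.:
  pi_1 = 1/4*pi_1 + 7/16*pi_2 + 1/16*pi_3 + 3/8*pi_4 + 1/4*pi_5
  pi_2 = 5/16*pi_1 + 1/16*pi_2 + 5/16*pi_3 + 1/8*pi_4 + 1/16*pi_5
  pi_3 = 1/16*pi_1 + 3/16*pi_2 + 7/16*pi_3 + 1/8*pi_4 + 1/8*pi_5
  pi_4 = 1/4*pi_1 + 1/8*pi_2 + 1/8*pi_3 + 1/16*pi_4 + 1/4*pi_5
  pi_5 = 1/8*pi_1 + 3/16*pi_2 + 1/16*pi_3 + 5/16*pi_4 + 5/16*pi_5
with normalization: pi_1 + pi_2 + pi_3 + pi_4 + pi_5 = 1.

Using the first 4 balance equations plus normalization, the linear system A*pi = b is:
  [-3/4, 7/16, 1/16, 3/8, 1/4] . pi = 0
  [5/16, -15/16, 5/16, 1/8, 1/16] . pi = 0
  [1/16, 3/16, -9/16, 1/8, 1/8] . pi = 0
  [1/4, 1/8, 1/8, -15/16, 1/4] . pi = 0
  [1, 1, 1, 1, 1] . pi = 1

Solving yields:
  pi_1 = 6817/24904
  pi_2 = 9223/49808
  pi_3 = 8655/49808
  pi_4 = 2151/12452
  pi_5 = 2423/12452

Verification (pi * P):
  6817/24904*1/4 + 9223/49808*7/16 + 8655/49808*1/16 + 2151/12452*3/8 + 2423/12452*1/4 = 6817/24904 = pi_1  (ok)
  6817/24904*5/16 + 9223/49808*1/16 + 8655/49808*5/16 + 2151/12452*1/8 + 2423/12452*1/16 = 9223/49808 = pi_2  (ok)
  6817/24904*1/16 + 9223/49808*3/16 + 8655/49808*7/16 + 2151/12452*1/8 + 2423/12452*1/8 = 8655/49808 = pi_3  (ok)
  6817/24904*1/4 + 9223/49808*1/8 + 8655/49808*1/8 + 2151/12452*1/16 + 2423/12452*1/4 = 2151/12452 = pi_4  (ok)
  6817/24904*1/8 + 9223/49808*3/16 + 8655/49808*1/16 + 2151/12452*5/16 + 2423/12452*5/16 = 2423/12452 = pi_5  (ok)

Answer: 6817/24904 9223/49808 8655/49808 2151/12452 2423/12452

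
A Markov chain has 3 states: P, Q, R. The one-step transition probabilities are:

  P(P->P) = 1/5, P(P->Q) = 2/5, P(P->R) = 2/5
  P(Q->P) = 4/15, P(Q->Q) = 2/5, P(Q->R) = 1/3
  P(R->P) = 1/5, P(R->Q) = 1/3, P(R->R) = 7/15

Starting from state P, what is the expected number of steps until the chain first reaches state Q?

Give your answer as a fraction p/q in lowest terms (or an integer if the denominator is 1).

Answer: 35/13

Derivation:
Let h_i = expected steps to first reach Q from state i.
Boundary: h_Q = 0.
First-step equations for the other states:
  h_P = 1 + 1/5*h_P + 2/5*h_Q + 2/5*h_R
  h_R = 1 + 1/5*h_P + 1/3*h_Q + 7/15*h_R

Substituting h_Q = 0 and rearranging gives the linear system (I - Q) h = 1:
  [4/5, -2/5] . (h_P, h_R) = 1
  [-1/5, 8/15] . (h_P, h_R) = 1

Solving yields:
  h_P = 35/13
  h_R = 75/26

Starting state is P, so the expected hitting time is h_P = 35/13.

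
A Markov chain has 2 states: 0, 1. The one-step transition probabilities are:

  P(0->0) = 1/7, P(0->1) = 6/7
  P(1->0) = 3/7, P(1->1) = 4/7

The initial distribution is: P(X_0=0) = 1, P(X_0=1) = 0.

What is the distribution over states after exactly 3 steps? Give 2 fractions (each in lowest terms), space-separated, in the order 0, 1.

Propagating the distribution step by step (d_{t+1} = d_t * P):
d_0 = (0=1, 1=0)
  d_1[0] = 1*1/7 + 0*3/7 = 1/7
  d_1[1] = 1*6/7 + 0*4/7 = 6/7
d_1 = (0=1/7, 1=6/7)
  d_2[0] = 1/7*1/7 + 6/7*3/7 = 19/49
  d_2[1] = 1/7*6/7 + 6/7*4/7 = 30/49
d_2 = (0=19/49, 1=30/49)
  d_3[0] = 19/49*1/7 + 30/49*3/7 = 109/343
  d_3[1] = 19/49*6/7 + 30/49*4/7 = 234/343
d_3 = (0=109/343, 1=234/343)

Answer: 109/343 234/343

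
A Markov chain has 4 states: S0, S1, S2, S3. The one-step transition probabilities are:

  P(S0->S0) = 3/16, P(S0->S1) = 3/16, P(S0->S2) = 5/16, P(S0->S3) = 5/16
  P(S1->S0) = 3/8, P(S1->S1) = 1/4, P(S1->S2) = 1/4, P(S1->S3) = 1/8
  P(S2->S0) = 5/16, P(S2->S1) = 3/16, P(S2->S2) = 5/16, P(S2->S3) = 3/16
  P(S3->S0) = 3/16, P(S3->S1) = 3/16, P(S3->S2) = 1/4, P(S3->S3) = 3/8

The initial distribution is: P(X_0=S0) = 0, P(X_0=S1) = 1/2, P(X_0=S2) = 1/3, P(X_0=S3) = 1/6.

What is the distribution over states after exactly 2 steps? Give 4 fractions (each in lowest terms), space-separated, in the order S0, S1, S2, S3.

Answer: 403/1536 103/512 147/512 383/1536

Derivation:
Propagating the distribution step by step (d_{t+1} = d_t * P):
d_0 = (S0=0, S1=1/2, S2=1/3, S3=1/6)
  d_1[S0] = 0*3/16 + 1/2*3/8 + 1/3*5/16 + 1/6*3/16 = 31/96
  d_1[S1] = 0*3/16 + 1/2*1/4 + 1/3*3/16 + 1/6*3/16 = 7/32
  d_1[S2] = 0*5/16 + 1/2*1/4 + 1/3*5/16 + 1/6*1/4 = 13/48
  d_1[S3] = 0*5/16 + 1/2*1/8 + 1/3*3/16 + 1/6*3/8 = 3/16
d_1 = (S0=31/96, S1=7/32, S2=13/48, S3=3/16)
  d_2[S0] = 31/96*3/16 + 7/32*3/8 + 13/48*5/16 + 3/16*3/16 = 403/1536
  d_2[S1] = 31/96*3/16 + 7/32*1/4 + 13/48*3/16 + 3/16*3/16 = 103/512
  d_2[S2] = 31/96*5/16 + 7/32*1/4 + 13/48*5/16 + 3/16*1/4 = 147/512
  d_2[S3] = 31/96*5/16 + 7/32*1/8 + 13/48*3/16 + 3/16*3/8 = 383/1536
d_2 = (S0=403/1536, S1=103/512, S2=147/512, S3=383/1536)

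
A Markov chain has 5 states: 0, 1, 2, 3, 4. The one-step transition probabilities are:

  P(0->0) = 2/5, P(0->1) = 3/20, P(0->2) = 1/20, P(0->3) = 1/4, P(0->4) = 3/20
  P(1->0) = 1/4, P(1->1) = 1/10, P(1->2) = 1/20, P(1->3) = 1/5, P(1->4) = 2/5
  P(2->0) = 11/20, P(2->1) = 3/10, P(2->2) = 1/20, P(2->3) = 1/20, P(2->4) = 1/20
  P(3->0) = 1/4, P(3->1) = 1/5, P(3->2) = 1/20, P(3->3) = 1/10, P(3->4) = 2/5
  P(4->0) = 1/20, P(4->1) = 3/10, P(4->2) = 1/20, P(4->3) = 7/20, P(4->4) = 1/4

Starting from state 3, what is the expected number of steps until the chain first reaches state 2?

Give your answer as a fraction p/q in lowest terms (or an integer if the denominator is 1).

Answer: 20

Derivation:
Let h_i = expected steps to first reach 2 from state i.
Boundary: h_2 = 0.
First-step equations for the other states:
  h_0 = 1 + 2/5*h_0 + 3/20*h_1 + 1/20*h_2 + 1/4*h_3 + 3/20*h_4
  h_1 = 1 + 1/4*h_0 + 1/10*h_1 + 1/20*h_2 + 1/5*h_3 + 2/5*h_4
  h_3 = 1 + 1/4*h_0 + 1/5*h_1 + 1/20*h_2 + 1/10*h_3 + 2/5*h_4
  h_4 = 1 + 1/20*h_0 + 3/10*h_1 + 1/20*h_2 + 7/20*h_3 + 1/4*h_4

Substituting h_2 = 0 and rearranging gives the linear system (I - Q) h = 1:
  [3/5, -3/20, -1/4, -3/20] . (h_0, h_1, h_3, h_4) = 1
  [-1/4, 9/10, -1/5, -2/5] . (h_0, h_1, h_3, h_4) = 1
  [-1/4, -1/5, 9/10, -2/5] . (h_0, h_1, h_3, h_4) = 1
  [-1/20, -3/10, -7/20, 3/4] . (h_0, h_1, h_3, h_4) = 1

Solving yields:
  h_0 = 20
  h_1 = 20
  h_3 = 20
  h_4 = 20

Starting state is 3, so the expected hitting time is h_3 = 20.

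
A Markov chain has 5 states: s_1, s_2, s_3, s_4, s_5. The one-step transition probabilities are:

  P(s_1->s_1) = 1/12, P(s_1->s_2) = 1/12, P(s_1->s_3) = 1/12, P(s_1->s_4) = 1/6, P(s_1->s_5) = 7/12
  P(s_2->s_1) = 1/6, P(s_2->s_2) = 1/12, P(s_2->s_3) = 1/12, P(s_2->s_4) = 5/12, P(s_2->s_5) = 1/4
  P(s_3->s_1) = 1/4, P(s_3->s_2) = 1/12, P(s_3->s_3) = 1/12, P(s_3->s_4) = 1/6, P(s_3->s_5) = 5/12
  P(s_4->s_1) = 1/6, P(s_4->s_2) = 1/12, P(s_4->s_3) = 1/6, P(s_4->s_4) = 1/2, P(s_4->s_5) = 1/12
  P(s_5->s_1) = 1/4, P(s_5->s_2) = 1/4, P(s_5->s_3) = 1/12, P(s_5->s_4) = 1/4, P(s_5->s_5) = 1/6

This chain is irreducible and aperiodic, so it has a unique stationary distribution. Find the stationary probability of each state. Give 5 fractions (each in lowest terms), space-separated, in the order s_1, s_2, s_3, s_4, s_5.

Answer: 3943/21684 1361/10842 2401/21684 594/1807 915/3614

Derivation:
The stationary distribution satisfies pi = pi * P, i.e.:
  pi_s_1 = 1/12*pi_s_1 + 1/6*pi_s_2 + 1/4*pi_s_3 + 1/6*pi_s_4 + 1/4*pi_s_5
  pi_s_2 = 1/12*pi_s_1 + 1/12*pi_s_2 + 1/12*pi_s_3 + 1/12*pi_s_4 + 1/4*pi_s_5
  pi_s_3 = 1/12*pi_s_1 + 1/12*pi_s_2 + 1/12*pi_s_3 + 1/6*pi_s_4 + 1/12*pi_s_5
  pi_s_4 = 1/6*pi_s_1 + 5/12*pi_s_2 + 1/6*pi_s_3 + 1/2*pi_s_4 + 1/4*pi_s_5
  pi_s_5 = 7/12*pi_s_1 + 1/4*pi_s_2 + 5/12*pi_s_3 + 1/12*pi_s_4 + 1/6*pi_s_5
with normalization: pi_s_1 + pi_s_2 + pi_s_3 + pi_s_4 + pi_s_5 = 1.

Using the first 4 balance equations plus normalization, the linear system A*pi = b is:
  [-11/12, 1/6, 1/4, 1/6, 1/4] . pi = 0
  [1/12, -11/12, 1/12, 1/12, 1/4] . pi = 0
  [1/12, 1/12, -11/12, 1/6, 1/12] . pi = 0
  [1/6, 5/12, 1/6, -1/2, 1/4] . pi = 0
  [1, 1, 1, 1, 1] . pi = 1

Solving yields:
  pi_s_1 = 3943/21684
  pi_s_2 = 1361/10842
  pi_s_3 = 2401/21684
  pi_s_4 = 594/1807
  pi_s_5 = 915/3614

Verification (pi * P):
  3943/21684*1/12 + 1361/10842*1/6 + 2401/21684*1/4 + 594/1807*1/6 + 915/3614*1/4 = 3943/21684 = pi_s_1  (ok)
  3943/21684*1/12 + 1361/10842*1/12 + 2401/21684*1/12 + 594/1807*1/12 + 915/3614*1/4 = 1361/10842 = pi_s_2  (ok)
  3943/21684*1/12 + 1361/10842*1/12 + 2401/21684*1/12 + 594/1807*1/6 + 915/3614*1/12 = 2401/21684 = pi_s_3  (ok)
  3943/21684*1/6 + 1361/10842*5/12 + 2401/21684*1/6 + 594/1807*1/2 + 915/3614*1/4 = 594/1807 = pi_s_4  (ok)
  3943/21684*7/12 + 1361/10842*1/4 + 2401/21684*5/12 + 594/1807*1/12 + 915/3614*1/6 = 915/3614 = pi_s_5  (ok)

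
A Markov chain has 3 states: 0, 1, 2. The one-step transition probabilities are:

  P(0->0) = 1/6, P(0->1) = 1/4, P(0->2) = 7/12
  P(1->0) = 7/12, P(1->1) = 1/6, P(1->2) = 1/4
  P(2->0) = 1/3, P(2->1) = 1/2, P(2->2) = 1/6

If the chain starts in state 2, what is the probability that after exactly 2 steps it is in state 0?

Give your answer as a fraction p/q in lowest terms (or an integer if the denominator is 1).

Answer: 29/72

Derivation:
Computing P^2 by repeated multiplication:
P^1 =
  0: [1/6, 1/4, 7/12]
  1: [7/12, 1/6, 1/4]
  2: [1/3, 1/2, 1/6]
P^2 =
  0: [53/144, 3/8, 37/144]
  1: [5/18, 43/144, 61/144]
  2: [29/72, 1/4, 25/72]

(P^2)[2 -> 0] = 29/72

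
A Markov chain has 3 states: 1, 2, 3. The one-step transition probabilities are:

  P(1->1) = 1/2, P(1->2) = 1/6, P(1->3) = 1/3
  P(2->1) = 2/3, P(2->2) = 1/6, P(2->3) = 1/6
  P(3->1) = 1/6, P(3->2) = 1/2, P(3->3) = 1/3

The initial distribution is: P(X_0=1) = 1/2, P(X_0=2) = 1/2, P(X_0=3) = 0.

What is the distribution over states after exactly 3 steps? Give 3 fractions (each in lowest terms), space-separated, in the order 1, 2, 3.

Propagating the distribution step by step (d_{t+1} = d_t * P):
d_0 = (1=1/2, 2=1/2, 3=0)
  d_1[1] = 1/2*1/2 + 1/2*2/3 + 0*1/6 = 7/12
  d_1[2] = 1/2*1/6 + 1/2*1/6 + 0*1/2 = 1/6
  d_1[3] = 1/2*1/3 + 1/2*1/6 + 0*1/3 = 1/4
d_1 = (1=7/12, 2=1/6, 3=1/4)
  d_2[1] = 7/12*1/2 + 1/6*2/3 + 1/4*1/6 = 4/9
  d_2[2] = 7/12*1/6 + 1/6*1/6 + 1/4*1/2 = 1/4
  d_2[3] = 7/12*1/3 + 1/6*1/6 + 1/4*1/3 = 11/36
d_2 = (1=4/9, 2=1/4, 3=11/36)
  d_3[1] = 4/9*1/2 + 1/4*2/3 + 11/36*1/6 = 95/216
  d_3[2] = 4/9*1/6 + 1/4*1/6 + 11/36*1/2 = 29/108
  d_3[3] = 4/9*1/3 + 1/4*1/6 + 11/36*1/3 = 7/24
d_3 = (1=95/216, 2=29/108, 3=7/24)

Answer: 95/216 29/108 7/24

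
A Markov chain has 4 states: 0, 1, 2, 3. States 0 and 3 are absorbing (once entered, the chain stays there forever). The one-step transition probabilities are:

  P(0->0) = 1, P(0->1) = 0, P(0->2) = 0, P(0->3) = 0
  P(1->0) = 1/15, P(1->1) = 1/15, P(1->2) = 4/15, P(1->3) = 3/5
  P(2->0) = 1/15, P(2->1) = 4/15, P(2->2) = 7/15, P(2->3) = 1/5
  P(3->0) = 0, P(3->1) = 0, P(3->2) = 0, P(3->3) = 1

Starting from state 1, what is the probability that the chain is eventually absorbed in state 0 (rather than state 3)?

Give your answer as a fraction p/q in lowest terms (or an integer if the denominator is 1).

Let a_i = P(absorbed in 0 | start in state i).
Boundary conditions: a_0 = 1, a_3 = 0.
For each transient state i, a_i = sum_j P(i->j) * a_j:
  a_1 = 1/15*a_0 + 1/15*a_1 + 4/15*a_2 + 3/5*a_3
  a_2 = 1/15*a_0 + 4/15*a_1 + 7/15*a_2 + 1/5*a_3

Substituting a_0 = 1 and a_3 = 0, rearrange to (I - Q) a = r where r[i] = P(i -> 0):
  [14/15, -4/15] . (a_1, a_2) = 1/15
  [-4/15, 8/15] . (a_1, a_2) = 1/15

Solving yields:
  a_1 = 1/8
  a_2 = 3/16

Starting state is 1, so the absorption probability is a_1 = 1/8.

Answer: 1/8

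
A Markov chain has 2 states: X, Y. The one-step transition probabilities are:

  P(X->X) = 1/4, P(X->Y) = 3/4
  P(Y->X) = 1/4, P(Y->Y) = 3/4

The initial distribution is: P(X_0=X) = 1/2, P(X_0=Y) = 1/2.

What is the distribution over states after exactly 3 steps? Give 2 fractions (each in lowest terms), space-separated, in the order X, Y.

Answer: 1/4 3/4

Derivation:
Propagating the distribution step by step (d_{t+1} = d_t * P):
d_0 = (X=1/2, Y=1/2)
  d_1[X] = 1/2*1/4 + 1/2*1/4 = 1/4
  d_1[Y] = 1/2*3/4 + 1/2*3/4 = 3/4
d_1 = (X=1/4, Y=3/4)
  d_2[X] = 1/4*1/4 + 3/4*1/4 = 1/4
  d_2[Y] = 1/4*3/4 + 3/4*3/4 = 3/4
d_2 = (X=1/4, Y=3/4)
  d_3[X] = 1/4*1/4 + 3/4*1/4 = 1/4
  d_3[Y] = 1/4*3/4 + 3/4*3/4 = 3/4
d_3 = (X=1/4, Y=3/4)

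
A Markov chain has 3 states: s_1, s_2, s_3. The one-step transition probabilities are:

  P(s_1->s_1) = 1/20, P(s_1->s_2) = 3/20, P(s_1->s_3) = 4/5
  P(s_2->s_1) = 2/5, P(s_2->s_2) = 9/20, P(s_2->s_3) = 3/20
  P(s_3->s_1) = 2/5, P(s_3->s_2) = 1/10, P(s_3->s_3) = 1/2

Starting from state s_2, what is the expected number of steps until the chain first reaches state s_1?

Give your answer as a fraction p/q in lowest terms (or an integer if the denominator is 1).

Let h_i = expected steps to first reach s_1 from state i.
Boundary: h_s_1 = 0.
First-step equations for the other states:
  h_s_2 = 1 + 2/5*h_s_1 + 9/20*h_s_2 + 3/20*h_s_3
  h_s_3 = 1 + 2/5*h_s_1 + 1/10*h_s_2 + 1/2*h_s_3

Substituting h_s_1 = 0 and rearranging gives the linear system (I - Q) h = 1:
  [11/20, -3/20] . (h_s_2, h_s_3) = 1
  [-1/10, 1/2] . (h_s_2, h_s_3) = 1

Solving yields:
  h_s_2 = 5/2
  h_s_3 = 5/2

Starting state is s_2, so the expected hitting time is h_s_2 = 5/2.

Answer: 5/2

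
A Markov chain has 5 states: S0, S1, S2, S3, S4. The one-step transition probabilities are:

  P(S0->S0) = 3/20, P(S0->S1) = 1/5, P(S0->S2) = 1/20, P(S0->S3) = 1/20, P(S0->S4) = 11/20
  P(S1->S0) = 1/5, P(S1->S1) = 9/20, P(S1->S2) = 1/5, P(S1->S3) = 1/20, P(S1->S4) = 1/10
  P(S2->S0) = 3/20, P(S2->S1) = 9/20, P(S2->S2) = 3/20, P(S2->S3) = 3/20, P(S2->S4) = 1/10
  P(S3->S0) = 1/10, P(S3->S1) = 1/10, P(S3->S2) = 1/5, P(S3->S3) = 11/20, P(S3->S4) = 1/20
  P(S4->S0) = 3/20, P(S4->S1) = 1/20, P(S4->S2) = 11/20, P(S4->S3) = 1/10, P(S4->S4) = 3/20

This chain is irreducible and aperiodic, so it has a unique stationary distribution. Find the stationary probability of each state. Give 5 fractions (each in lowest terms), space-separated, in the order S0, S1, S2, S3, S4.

Answer: 1357/8688 12421/43440 3259/14480 2347/14480 309/1810

Derivation:
The stationary distribution satisfies pi = pi * P, i.e.:
  pi_S0 = 3/20*pi_S0 + 1/5*pi_S1 + 3/20*pi_S2 + 1/10*pi_S3 + 3/20*pi_S4
  pi_S1 = 1/5*pi_S0 + 9/20*pi_S1 + 9/20*pi_S2 + 1/10*pi_S3 + 1/20*pi_S4
  pi_S2 = 1/20*pi_S0 + 1/5*pi_S1 + 3/20*pi_S2 + 1/5*pi_S3 + 11/20*pi_S4
  pi_S3 = 1/20*pi_S0 + 1/20*pi_S1 + 3/20*pi_S2 + 11/20*pi_S3 + 1/10*pi_S4
  pi_S4 = 11/20*pi_S0 + 1/10*pi_S1 + 1/10*pi_S2 + 1/20*pi_S3 + 3/20*pi_S4
with normalization: pi_S0 + pi_S1 + pi_S2 + pi_S3 + pi_S4 = 1.

Using the first 4 balance equations plus normalization, the linear system A*pi = b is:
  [-17/20, 1/5, 3/20, 1/10, 3/20] . pi = 0
  [1/5, -11/20, 9/20, 1/10, 1/20] . pi = 0
  [1/20, 1/5, -17/20, 1/5, 11/20] . pi = 0
  [1/20, 1/20, 3/20, -9/20, 1/10] . pi = 0
  [1, 1, 1, 1, 1] . pi = 1

Solving yields:
  pi_S0 = 1357/8688
  pi_S1 = 12421/43440
  pi_S2 = 3259/14480
  pi_S3 = 2347/14480
  pi_S4 = 309/1810

Verification (pi * P):
  1357/8688*3/20 + 12421/43440*1/5 + 3259/14480*3/20 + 2347/14480*1/10 + 309/1810*3/20 = 1357/8688 = pi_S0  (ok)
  1357/8688*1/5 + 12421/43440*9/20 + 3259/14480*9/20 + 2347/14480*1/10 + 309/1810*1/20 = 12421/43440 = pi_S1  (ok)
  1357/8688*1/20 + 12421/43440*1/5 + 3259/14480*3/20 + 2347/14480*1/5 + 309/1810*11/20 = 3259/14480 = pi_S2  (ok)
  1357/8688*1/20 + 12421/43440*1/20 + 3259/14480*3/20 + 2347/14480*11/20 + 309/1810*1/10 = 2347/14480 = pi_S3  (ok)
  1357/8688*11/20 + 12421/43440*1/10 + 3259/14480*1/10 + 2347/14480*1/20 + 309/1810*3/20 = 309/1810 = pi_S4  (ok)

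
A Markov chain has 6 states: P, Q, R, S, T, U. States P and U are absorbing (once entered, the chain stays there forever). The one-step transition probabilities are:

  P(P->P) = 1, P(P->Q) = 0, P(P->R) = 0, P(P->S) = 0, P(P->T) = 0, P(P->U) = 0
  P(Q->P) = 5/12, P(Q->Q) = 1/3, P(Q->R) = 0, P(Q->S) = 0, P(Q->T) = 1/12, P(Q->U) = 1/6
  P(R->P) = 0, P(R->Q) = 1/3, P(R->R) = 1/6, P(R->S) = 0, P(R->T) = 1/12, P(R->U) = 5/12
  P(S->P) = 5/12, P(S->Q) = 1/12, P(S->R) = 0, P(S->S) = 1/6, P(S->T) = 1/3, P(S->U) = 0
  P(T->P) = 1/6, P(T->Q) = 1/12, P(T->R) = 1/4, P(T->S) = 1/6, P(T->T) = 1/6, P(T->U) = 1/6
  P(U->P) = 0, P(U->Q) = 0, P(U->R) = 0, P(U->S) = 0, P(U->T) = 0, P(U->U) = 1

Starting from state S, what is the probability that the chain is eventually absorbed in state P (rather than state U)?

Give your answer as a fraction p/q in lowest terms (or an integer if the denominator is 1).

Answer: 1071/1376

Derivation:
Let a_i = P(absorbed in P | start in state i).
Boundary conditions: a_P = 1, a_U = 0.
For each transient state i, a_i = sum_j P(i->j) * a_j:
  a_Q = 5/12*a_P + 1/3*a_Q + 0*a_R + 0*a_S + 1/12*a_T + 1/6*a_U
  a_R = 0*a_P + 1/3*a_Q + 1/6*a_R + 0*a_S + 1/12*a_T + 5/12*a_U
  a_S = 5/12*a_P + 1/12*a_Q + 0*a_R + 1/6*a_S + 1/3*a_T + 0*a_U
  a_T = 1/6*a_P + 1/12*a_Q + 1/4*a_R + 1/6*a_S + 1/6*a_T + 1/6*a_U

Substituting a_P = 1 and a_U = 0, rearrange to (I - Q) a = r where r[i] = P(i -> P):
  [2/3, 0, 0, -1/12] . (a_Q, a_R, a_S, a_T) = 5/12
  [-1/3, 5/6, 0, -1/12] . (a_Q, a_R, a_S, a_T) = 0
  [-1/12, 0, 5/6, -1/3] . (a_Q, a_R, a_S, a_T) = 5/12
  [-1/12, -1/4, -1/6, 5/6] . (a_Q, a_R, a_S, a_T) = 1/6

Solving yields:
  a_Q = 475/688
  a_R = 113/344
  a_S = 1071/1376
  a_T = 45/86

Starting state is S, so the absorption probability is a_S = 1071/1376.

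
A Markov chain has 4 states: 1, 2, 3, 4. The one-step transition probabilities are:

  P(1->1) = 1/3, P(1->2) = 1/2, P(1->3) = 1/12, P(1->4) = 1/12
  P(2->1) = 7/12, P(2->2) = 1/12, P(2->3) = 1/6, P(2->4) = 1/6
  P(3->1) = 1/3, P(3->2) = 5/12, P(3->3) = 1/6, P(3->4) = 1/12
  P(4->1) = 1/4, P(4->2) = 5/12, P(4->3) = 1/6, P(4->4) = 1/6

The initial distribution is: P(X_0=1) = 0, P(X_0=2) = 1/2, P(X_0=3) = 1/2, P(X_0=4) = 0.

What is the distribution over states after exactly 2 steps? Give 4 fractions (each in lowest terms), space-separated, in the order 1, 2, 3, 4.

Propagating the distribution step by step (d_{t+1} = d_t * P):
d_0 = (1=0, 2=1/2, 3=1/2, 4=0)
  d_1[1] = 0*1/3 + 1/2*7/12 + 1/2*1/3 + 0*1/4 = 11/24
  d_1[2] = 0*1/2 + 1/2*1/12 + 1/2*5/12 + 0*5/12 = 1/4
  d_1[3] = 0*1/12 + 1/2*1/6 + 1/2*1/6 + 0*1/6 = 1/6
  d_1[4] = 0*1/12 + 1/2*1/6 + 1/2*1/12 + 0*1/6 = 1/8
d_1 = (1=11/24, 2=1/4, 3=1/6, 4=1/8)
  d_2[1] = 11/24*1/3 + 1/4*7/12 + 1/6*1/3 + 1/8*1/4 = 37/96
  d_2[2] = 11/24*1/2 + 1/4*1/12 + 1/6*5/12 + 1/8*5/12 = 107/288
  d_2[3] = 11/24*1/12 + 1/4*1/6 + 1/6*1/6 + 1/8*1/6 = 37/288
  d_2[4] = 11/24*1/12 + 1/4*1/6 + 1/6*1/12 + 1/8*1/6 = 11/96
d_2 = (1=37/96, 2=107/288, 3=37/288, 4=11/96)

Answer: 37/96 107/288 37/288 11/96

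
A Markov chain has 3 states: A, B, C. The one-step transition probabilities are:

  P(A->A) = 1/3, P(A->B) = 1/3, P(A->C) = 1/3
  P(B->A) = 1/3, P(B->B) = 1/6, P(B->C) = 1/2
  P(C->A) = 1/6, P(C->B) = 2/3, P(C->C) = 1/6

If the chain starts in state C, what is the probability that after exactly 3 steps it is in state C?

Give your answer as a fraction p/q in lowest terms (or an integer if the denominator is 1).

Computing P^3 by repeated multiplication:
P^1 =
  A: [1/3, 1/3, 1/3]
  B: [1/3, 1/6, 1/2]
  C: [1/6, 2/3, 1/6]
P^2 =
  A: [5/18, 7/18, 1/3]
  B: [1/4, 17/36, 5/18]
  C: [11/36, 5/18, 5/12]
P^3 =
  A: [5/18, 41/108, 37/108]
  B: [31/108, 25/72, 79/216]
  C: [19/72, 23/54, 67/216]

(P^3)[C -> C] = 67/216

Answer: 67/216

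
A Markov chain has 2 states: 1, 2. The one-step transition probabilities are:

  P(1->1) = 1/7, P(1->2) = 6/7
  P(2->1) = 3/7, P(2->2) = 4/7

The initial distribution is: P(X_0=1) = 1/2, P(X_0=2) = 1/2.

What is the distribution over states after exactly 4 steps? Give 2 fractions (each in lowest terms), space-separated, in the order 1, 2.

Propagating the distribution step by step (d_{t+1} = d_t * P):
d_0 = (1=1/2, 2=1/2)
  d_1[1] = 1/2*1/7 + 1/2*3/7 = 2/7
  d_1[2] = 1/2*6/7 + 1/2*4/7 = 5/7
d_1 = (1=2/7, 2=5/7)
  d_2[1] = 2/7*1/7 + 5/7*3/7 = 17/49
  d_2[2] = 2/7*6/7 + 5/7*4/7 = 32/49
d_2 = (1=17/49, 2=32/49)
  d_3[1] = 17/49*1/7 + 32/49*3/7 = 113/343
  d_3[2] = 17/49*6/7 + 32/49*4/7 = 230/343
d_3 = (1=113/343, 2=230/343)
  d_4[1] = 113/343*1/7 + 230/343*3/7 = 803/2401
  d_4[2] = 113/343*6/7 + 230/343*4/7 = 1598/2401
d_4 = (1=803/2401, 2=1598/2401)

Answer: 803/2401 1598/2401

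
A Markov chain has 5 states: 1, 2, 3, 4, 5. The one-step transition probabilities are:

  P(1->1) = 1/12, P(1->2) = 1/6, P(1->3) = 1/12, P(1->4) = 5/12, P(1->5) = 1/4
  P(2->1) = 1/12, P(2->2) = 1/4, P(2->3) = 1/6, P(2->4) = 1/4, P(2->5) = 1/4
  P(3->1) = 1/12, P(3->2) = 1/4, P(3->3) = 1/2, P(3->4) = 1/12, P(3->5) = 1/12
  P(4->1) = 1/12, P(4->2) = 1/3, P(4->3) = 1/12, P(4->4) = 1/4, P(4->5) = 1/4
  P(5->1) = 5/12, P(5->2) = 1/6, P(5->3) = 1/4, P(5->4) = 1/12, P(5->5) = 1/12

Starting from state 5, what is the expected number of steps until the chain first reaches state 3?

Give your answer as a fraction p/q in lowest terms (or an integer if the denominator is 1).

Answer: 816/131

Derivation:
Let h_i = expected steps to first reach 3 from state i.
Boundary: h_3 = 0.
First-step equations for the other states:
  h_1 = 1 + 1/12*h_1 + 1/6*h_2 + 1/12*h_3 + 5/12*h_4 + 1/4*h_5
  h_2 = 1 + 1/12*h_1 + 1/4*h_2 + 1/6*h_3 + 1/4*h_4 + 1/4*h_5
  h_4 = 1 + 1/12*h_1 + 1/3*h_2 + 1/12*h_3 + 1/4*h_4 + 1/4*h_5
  h_5 = 1 + 5/12*h_1 + 1/6*h_2 + 1/4*h_3 + 1/12*h_4 + 1/12*h_5

Substituting h_3 = 0 and rearranging gives the linear system (I - Q) h = 1:
  [11/12, -1/6, -5/12, -1/4] . (h_1, h_2, h_4, h_5) = 1
  [-1/12, 3/4, -1/4, -1/4] . (h_1, h_2, h_4, h_5) = 1
  [-1/12, -1/3, 3/4, -1/4] . (h_1, h_2, h_4, h_5) = 1
  [-5/12, -1/6, -1/12, 11/12] . (h_1, h_2, h_4, h_5) = 1

Solving yields:
  h_1 = 948/131
  h_2 = 864/131
  h_4 = 936/131
  h_5 = 816/131

Starting state is 5, so the expected hitting time is h_5 = 816/131.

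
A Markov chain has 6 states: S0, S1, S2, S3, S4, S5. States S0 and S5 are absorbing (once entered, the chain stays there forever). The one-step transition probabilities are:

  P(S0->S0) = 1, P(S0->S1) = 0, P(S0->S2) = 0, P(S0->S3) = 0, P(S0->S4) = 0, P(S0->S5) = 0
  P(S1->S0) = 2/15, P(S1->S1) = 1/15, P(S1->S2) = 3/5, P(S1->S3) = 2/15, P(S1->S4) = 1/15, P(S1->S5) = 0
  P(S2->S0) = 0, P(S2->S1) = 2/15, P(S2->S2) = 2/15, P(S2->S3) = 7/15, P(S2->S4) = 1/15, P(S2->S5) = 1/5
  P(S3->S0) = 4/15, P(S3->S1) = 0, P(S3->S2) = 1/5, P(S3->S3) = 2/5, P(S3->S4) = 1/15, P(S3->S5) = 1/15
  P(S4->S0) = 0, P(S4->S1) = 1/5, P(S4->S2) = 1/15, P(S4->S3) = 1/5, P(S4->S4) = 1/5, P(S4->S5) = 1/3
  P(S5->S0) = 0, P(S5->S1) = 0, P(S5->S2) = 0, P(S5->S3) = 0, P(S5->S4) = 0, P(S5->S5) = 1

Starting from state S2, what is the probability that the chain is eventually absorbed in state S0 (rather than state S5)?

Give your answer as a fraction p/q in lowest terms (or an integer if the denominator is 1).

Answer: 84/187

Derivation:
Let a_i = P(absorbed in S0 | start in state i).
Boundary conditions: a_S0 = 1, a_S5 = 0.
For each transient state i, a_i = sum_j P(i->j) * a_j:
  a_S1 = 2/15*a_S0 + 1/15*a_S1 + 3/5*a_S2 + 2/15*a_S3 + 1/15*a_S4 + 0*a_S5
  a_S2 = 0*a_S0 + 2/15*a_S1 + 2/15*a_S2 + 7/15*a_S3 + 1/15*a_S4 + 1/5*a_S5
  a_S3 = 4/15*a_S0 + 0*a_S1 + 1/5*a_S2 + 2/5*a_S3 + 1/15*a_S4 + 1/15*a_S5
  a_S4 = 0*a_S0 + 1/5*a_S1 + 1/15*a_S2 + 1/5*a_S3 + 1/5*a_S4 + 1/3*a_S5

Substituting a_S0 = 1 and a_S5 = 0, rearrange to (I - Q) a = r where r[i] = P(i -> S0):
  [14/15, -3/5, -2/15, -1/15] . (a_S1, a_S2, a_S3, a_S4) = 2/15
  [-2/15, 13/15, -7/15, -1/15] . (a_S1, a_S2, a_S3, a_S4) = 0
  [0, -1/5, 3/5, -1/15] . (a_S1, a_S2, a_S3, a_S4) = 4/15
  [-1/5, -1/15, -1/5, 4/5] . (a_S1, a_S2, a_S3, a_S4) = 0

Solving yields:
  a_S1 = 6/11
  a_S2 = 84/187
  a_S3 = 118/187
  a_S4 = 62/187

Starting state is S2, so the absorption probability is a_S2 = 84/187.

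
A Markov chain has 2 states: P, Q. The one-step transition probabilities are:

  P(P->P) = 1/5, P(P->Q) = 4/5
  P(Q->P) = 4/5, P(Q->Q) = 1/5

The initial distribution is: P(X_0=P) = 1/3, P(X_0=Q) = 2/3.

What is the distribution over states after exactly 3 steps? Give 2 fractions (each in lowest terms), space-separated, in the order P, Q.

Propagating the distribution step by step (d_{t+1} = d_t * P):
d_0 = (P=1/3, Q=2/3)
  d_1[P] = 1/3*1/5 + 2/3*4/5 = 3/5
  d_1[Q] = 1/3*4/5 + 2/3*1/5 = 2/5
d_1 = (P=3/5, Q=2/5)
  d_2[P] = 3/5*1/5 + 2/5*4/5 = 11/25
  d_2[Q] = 3/5*4/5 + 2/5*1/5 = 14/25
d_2 = (P=11/25, Q=14/25)
  d_3[P] = 11/25*1/5 + 14/25*4/5 = 67/125
  d_3[Q] = 11/25*4/5 + 14/25*1/5 = 58/125
d_3 = (P=67/125, Q=58/125)

Answer: 67/125 58/125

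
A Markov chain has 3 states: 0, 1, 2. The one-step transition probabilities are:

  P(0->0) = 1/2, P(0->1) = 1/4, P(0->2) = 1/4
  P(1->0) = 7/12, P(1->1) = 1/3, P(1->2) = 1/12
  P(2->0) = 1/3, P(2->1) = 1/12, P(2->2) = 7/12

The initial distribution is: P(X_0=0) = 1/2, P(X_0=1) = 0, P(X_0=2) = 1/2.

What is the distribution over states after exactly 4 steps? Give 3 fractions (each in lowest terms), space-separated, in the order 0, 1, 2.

Answer: 2389/5184 1093/5184 851/2592

Derivation:
Propagating the distribution step by step (d_{t+1} = d_t * P):
d_0 = (0=1/2, 1=0, 2=1/2)
  d_1[0] = 1/2*1/2 + 0*7/12 + 1/2*1/3 = 5/12
  d_1[1] = 1/2*1/4 + 0*1/3 + 1/2*1/12 = 1/6
  d_1[2] = 1/2*1/4 + 0*1/12 + 1/2*7/12 = 5/12
d_1 = (0=5/12, 1=1/6, 2=5/12)
  d_2[0] = 5/12*1/2 + 1/6*7/12 + 5/12*1/3 = 4/9
  d_2[1] = 5/12*1/4 + 1/6*1/3 + 5/12*1/12 = 7/36
  d_2[2] = 5/12*1/4 + 1/6*1/12 + 5/12*7/12 = 13/36
d_2 = (0=4/9, 1=7/36, 2=13/36)
  d_3[0] = 4/9*1/2 + 7/36*7/12 + 13/36*1/3 = 197/432
  d_3[1] = 4/9*1/4 + 7/36*1/3 + 13/36*1/12 = 89/432
  d_3[2] = 4/9*1/4 + 7/36*1/12 + 13/36*7/12 = 73/216
d_3 = (0=197/432, 1=89/432, 2=73/216)
  d_4[0] = 197/432*1/2 + 89/432*7/12 + 73/216*1/3 = 2389/5184
  d_4[1] = 197/432*1/4 + 89/432*1/3 + 73/216*1/12 = 1093/5184
  d_4[2] = 197/432*1/4 + 89/432*1/12 + 73/216*7/12 = 851/2592
d_4 = (0=2389/5184, 1=1093/5184, 2=851/2592)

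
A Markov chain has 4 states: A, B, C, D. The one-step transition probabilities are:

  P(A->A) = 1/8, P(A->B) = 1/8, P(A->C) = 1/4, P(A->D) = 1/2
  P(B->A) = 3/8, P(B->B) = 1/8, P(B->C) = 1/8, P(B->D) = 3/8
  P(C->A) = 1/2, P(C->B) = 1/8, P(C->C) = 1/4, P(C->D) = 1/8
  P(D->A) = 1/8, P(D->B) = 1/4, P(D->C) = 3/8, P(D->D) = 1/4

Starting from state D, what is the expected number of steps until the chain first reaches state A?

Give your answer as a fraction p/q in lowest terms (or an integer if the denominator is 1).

Answer: 316/89

Derivation:
Let h_i = expected steps to first reach A from state i.
Boundary: h_A = 0.
First-step equations for the other states:
  h_B = 1 + 3/8*h_A + 1/8*h_B + 1/8*h_C + 3/8*h_D
  h_C = 1 + 1/2*h_A + 1/8*h_B + 1/4*h_C + 1/8*h_D
  h_D = 1 + 1/8*h_A + 1/4*h_B + 3/8*h_C + 1/4*h_D

Substituting h_A = 0 and rearranging gives the linear system (I - Q) h = 1:
  [7/8, -1/8, -3/8] . (h_B, h_C, h_D) = 1
  [-1/8, 3/4, -1/8] . (h_B, h_C, h_D) = 1
  [-1/4, -3/8, 3/4] . (h_B, h_C, h_D) = 1

Solving yields:
  h_B = 268/89
  h_C = 216/89
  h_D = 316/89

Starting state is D, so the expected hitting time is h_D = 316/89.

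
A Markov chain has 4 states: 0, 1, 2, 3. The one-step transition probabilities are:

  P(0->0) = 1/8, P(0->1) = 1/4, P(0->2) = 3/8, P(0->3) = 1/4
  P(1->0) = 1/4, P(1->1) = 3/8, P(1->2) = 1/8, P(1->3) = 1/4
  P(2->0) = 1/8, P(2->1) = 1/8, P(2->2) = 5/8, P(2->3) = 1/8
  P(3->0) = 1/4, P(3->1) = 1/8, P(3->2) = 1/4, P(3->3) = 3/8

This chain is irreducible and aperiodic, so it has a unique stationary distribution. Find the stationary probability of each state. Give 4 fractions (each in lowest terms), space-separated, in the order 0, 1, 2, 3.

Answer: 49/275 54/275 109/275 63/275

Derivation:
The stationary distribution satisfies pi = pi * P, i.e.:
  pi_0 = 1/8*pi_0 + 1/4*pi_1 + 1/8*pi_2 + 1/4*pi_3
  pi_1 = 1/4*pi_0 + 3/8*pi_1 + 1/8*pi_2 + 1/8*pi_3
  pi_2 = 3/8*pi_0 + 1/8*pi_1 + 5/8*pi_2 + 1/4*pi_3
  pi_3 = 1/4*pi_0 + 1/4*pi_1 + 1/8*pi_2 + 3/8*pi_3
with normalization: pi_0 + pi_1 + pi_2 + pi_3 = 1.

Using the first 3 balance equations plus normalization, the linear system A*pi = b is:
  [-7/8, 1/4, 1/8, 1/4] . pi = 0
  [1/4, -5/8, 1/8, 1/8] . pi = 0
  [3/8, 1/8, -3/8, 1/4] . pi = 0
  [1, 1, 1, 1] . pi = 1

Solving yields:
  pi_0 = 49/275
  pi_1 = 54/275
  pi_2 = 109/275
  pi_3 = 63/275

Verification (pi * P):
  49/275*1/8 + 54/275*1/4 + 109/275*1/8 + 63/275*1/4 = 49/275 = pi_0  (ok)
  49/275*1/4 + 54/275*3/8 + 109/275*1/8 + 63/275*1/8 = 54/275 = pi_1  (ok)
  49/275*3/8 + 54/275*1/8 + 109/275*5/8 + 63/275*1/4 = 109/275 = pi_2  (ok)
  49/275*1/4 + 54/275*1/4 + 109/275*1/8 + 63/275*3/8 = 63/275 = pi_3  (ok)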